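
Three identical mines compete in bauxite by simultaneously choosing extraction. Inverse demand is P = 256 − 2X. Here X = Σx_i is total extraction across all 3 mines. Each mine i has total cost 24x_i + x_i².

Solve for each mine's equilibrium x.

A representative mine's profit is π_i = x_i(256 − 2X) − 24x_i − x_i², with X = x_i + Σ_{j≠i} x_j.
First-order condition: 232 − 6x_i − 2Σ_{j≠i} x_j = 0.
With identical mines, set every x_j = x: then 232 − 6x − 4x = 0, i.e. x = 232/10 = 23.2.

23.2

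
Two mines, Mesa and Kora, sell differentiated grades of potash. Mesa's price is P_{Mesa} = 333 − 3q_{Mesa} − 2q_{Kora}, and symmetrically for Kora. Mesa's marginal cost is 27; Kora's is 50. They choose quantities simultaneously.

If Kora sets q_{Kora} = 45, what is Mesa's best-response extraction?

Mine Mesa's profit: π = q_{Mesa}(333 − 3q_{Mesa} − 2q_{Kora}) − 27q_{Mesa}.
∂π/∂q_{Mesa} = 306 − 6q_{Mesa} − 2q_{Kora} = 0 ⇒ q_{Mesa} = 51 − (1/3)q_{Kora}.
At q_{Kora} = 45: q_{Mesa} = 51 − (1/3)·45 = 36.

36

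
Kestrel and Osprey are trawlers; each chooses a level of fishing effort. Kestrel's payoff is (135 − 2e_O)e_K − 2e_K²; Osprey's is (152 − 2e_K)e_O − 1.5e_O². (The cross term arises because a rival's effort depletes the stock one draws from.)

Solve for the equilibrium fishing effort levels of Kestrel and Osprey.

Expanding Kestrel's payoff: 135e_K − 2e_Oe_K − 2e_K².
∂π/∂e_K = 135 − 2e_O − 4e_K = 0, so e_K = 33.75 − 0.5e_O.
Likewise for Osprey: e_O = 152/3 − (2/3)e_K.
Substituting the second reaction function into the first: e_K = 33.75 − 0.5(152/3 − (2/3)e_K), which gives (2/3)e_K = 101/12 ⇒ e_K = 12.625.
Then e_O = 152/3 − (2/3)·12.625 = 42.25.

12.625, 42.25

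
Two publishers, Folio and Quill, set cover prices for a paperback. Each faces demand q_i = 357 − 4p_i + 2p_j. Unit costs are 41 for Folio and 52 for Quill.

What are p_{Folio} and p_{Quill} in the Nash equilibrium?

88.3, 92.7

Folio's profit: π = (p_{Folio} − 41)(357 − 4p_{Folio} + 2p_{Quill}).
∂π/∂p_{Folio} = 521 − 8p_{Folio} + 2p_{Quill} = 0 ⇒ p_{Folio} = 65.125 + 0.25p_{Quill}.
Similarly p_{Quill} = 70.625 + 0.25p_{Folio}.
Plugging p_{Quill} into Folio's best response: p_{Folio} = 65.125 + 0.25(70.625 + 0.25p_{Folio}) ⇒ 0.9375p_{Folio} = 2649/32, so p_{Folio} = 88.3.
Then p_{Quill} = 70.625 + 0.25·88.3 = 92.7.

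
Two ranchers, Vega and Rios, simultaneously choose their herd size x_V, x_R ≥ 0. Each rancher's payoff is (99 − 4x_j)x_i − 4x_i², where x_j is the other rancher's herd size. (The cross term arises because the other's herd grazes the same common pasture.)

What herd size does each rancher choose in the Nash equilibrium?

8.25

Vega's payoff is (99 − 4x_R)x_V − 4x_V².
∂π/∂x_V = 99 − 4x_R − 8x_V = 0, so x_V = 12.375 − 0.5x_R.
The game is symmetric, so in equilibrium x_R = x_V: the reaction function gives 1.5x_V = 12.375, hence x_V = 8.25.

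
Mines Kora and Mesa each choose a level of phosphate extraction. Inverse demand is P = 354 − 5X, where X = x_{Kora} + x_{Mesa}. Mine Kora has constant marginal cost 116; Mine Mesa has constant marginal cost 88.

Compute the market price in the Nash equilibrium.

Mine Kora's profit: π = x_{Kora}(354 − 5(x_{Kora} + x_{Mesa})) − 116x_{Kora}.
∂π/∂x_{Kora} = 238 − 10x_{Kora} − 5x_{Mesa} = 0, so x_{Kora} = 23.8 − 0.5x_{Mesa}.
By the same steps for Mesa: x_{Mesa} = 26.6 − 0.5x_{Kora}.
Substituting the second reaction function into the first: x_{Kora} = 23.8 − 0.5(26.6 − 0.5x_{Kora}), which gives 0.75x_{Kora} = 10.5 ⇒ x_{Kora} = 14.
Then x_{Mesa} = 26.6 − 0.5·14 = 19.6.
Equilibrium price: P = 354 − 5·33.6 = 186.

186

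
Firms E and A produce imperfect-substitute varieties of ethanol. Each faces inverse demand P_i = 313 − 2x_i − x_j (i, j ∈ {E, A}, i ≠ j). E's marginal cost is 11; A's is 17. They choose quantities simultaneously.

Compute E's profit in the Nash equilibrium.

7393.28

Firm E's profit: π = x_E(313 − 2x_E − x_A) − 11x_E.
∂π/∂x_E = 302 − 4x_E − x_A = 0 ⇒ x_E = 75.5 − 0.25x_A.
Similarly x_A = 74 − 0.25x_E.
Substituting the second reaction function into the first: x_E = 75.5 − 0.25(74 − 0.25x_E), which gives 0.9375x_E = 57 ⇒ x_E = 60.8.
Then x_A = 74 − 0.25·60.8 = 58.8.
P_E = 313 − 2·60.8 − 58.8 = 132.6.
Profit = (132.6 − 11)·60.8 = 7393.28.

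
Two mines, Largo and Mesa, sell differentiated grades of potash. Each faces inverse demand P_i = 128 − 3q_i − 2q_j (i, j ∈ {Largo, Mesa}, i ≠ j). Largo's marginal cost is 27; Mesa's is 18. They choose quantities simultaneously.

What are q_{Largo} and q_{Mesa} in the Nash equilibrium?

12.0625, 14.3125

Mine Largo's profit: π = q_{Largo}(128 − 3q_{Largo} − 2q_{Mesa}) − 27q_{Largo}.
∂π/∂q_{Largo} = 101 − 6q_{Largo} − 2q_{Mesa} = 0 ⇒ q_{Largo} = 101/6 − (1/3)q_{Mesa}.
Similarly q_{Mesa} = 55/3 − (1/3)q_{Largo}.
Solving the two reaction functions simultaneously: (1 − (−1/3)(−1/3))q_{Largo} = 101/6 − (1/3)·(55/3), so (8/9)q_{Largo} = 193/18 and q_{Largo} = 12.0625.
Then q_{Mesa} = 55/3 − (1/3)·12.0625 = 14.3125.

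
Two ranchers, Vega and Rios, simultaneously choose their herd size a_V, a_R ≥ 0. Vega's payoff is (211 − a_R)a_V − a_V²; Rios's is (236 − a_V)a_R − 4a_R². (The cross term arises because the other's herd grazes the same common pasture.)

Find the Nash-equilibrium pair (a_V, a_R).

96.8, 17.4

Expanding Vega's payoff: 211a_V − a_Ra_V − a_V².
∂π/∂a_V = 211 − a_R − 2a_V = 0, so a_V = 105.5 − 0.5a_R.
Likewise for Rios: a_R = 29.5 − 0.125a_V.
Solving the two reaction functions simultaneously: (1 − (−0.5)(−0.125))a_V = 105.5 − 0.5·29.5, so 0.9375a_V = 90.75 and a_V = 96.8.
Then a_R = 29.5 − 0.125·96.8 = 17.4.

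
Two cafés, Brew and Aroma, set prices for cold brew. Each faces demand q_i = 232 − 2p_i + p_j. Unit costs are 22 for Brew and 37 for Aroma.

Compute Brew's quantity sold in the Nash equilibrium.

Brew's profit: π = (p_{Brew} − 22)(232 − 2p_{Brew} + p_{Aroma}).
∂π/∂p_{Brew} = 276 − 4p_{Brew} + p_{Aroma} = 0 ⇒ p_{Brew} = 69 + 0.25p_{Aroma}.
Similarly p_{Aroma} = 76.5 + 0.25p_{Brew}.
Substituting the second reaction function into the first: p_{Brew} = 69 + 0.25(76.5 + 0.25p_{Brew}), which gives 0.9375p_{Brew} = 88.125 ⇒ p_{Brew} = 94.
Then p_{Aroma} = 76.5 + 0.25·94 = 100.
q_{Brew} = 232 − 2·94 + 100 = 144.

144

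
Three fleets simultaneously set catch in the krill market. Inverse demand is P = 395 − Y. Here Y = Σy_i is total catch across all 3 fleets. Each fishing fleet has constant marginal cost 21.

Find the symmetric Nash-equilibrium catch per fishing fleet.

A representative fishing fleet's profit is π_i = y_i(395 − Y) − 21y_i, with Y = y_i + Σ_{j≠i} y_j.
First-order condition: 374 − 2y_i − Σ_{j≠i} y_j = 0.
With identical fishing fleets, set every y_j = y: then 374 − 2y − 2y = 0, i.e. y = 374/4 = 93.5.

93.5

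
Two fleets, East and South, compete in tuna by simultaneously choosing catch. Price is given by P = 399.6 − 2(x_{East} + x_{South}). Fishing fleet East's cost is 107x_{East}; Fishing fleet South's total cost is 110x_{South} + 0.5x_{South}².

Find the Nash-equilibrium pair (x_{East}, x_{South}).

Fishing fleet East's profit: π = x_{East}(399.6 − 2(x_{East} + x_{South})) − 107x_{East}.
∂π/∂x_{East} = 292.6 − 4x_{East} − 2x_{South} = 0, so x_{East} = 73.15 − 0.5x_{South}.
For South: ∂π/∂x_{South} = 289.6 − 5x_{South} − 2x_{East} = 0 ⇒ x_{South} = 57.92 − 0.4x_{East}.
Substituting the second reaction function into the first: x_{East} = 73.15 − 0.5(57.92 − 0.4x_{East}), which gives 0.8x_{East} = 44.19 ⇒ x_{East} = 55.2375.
Then x_{South} = 57.92 − 0.4·55.2375 = 35.825.

55.2375, 35.825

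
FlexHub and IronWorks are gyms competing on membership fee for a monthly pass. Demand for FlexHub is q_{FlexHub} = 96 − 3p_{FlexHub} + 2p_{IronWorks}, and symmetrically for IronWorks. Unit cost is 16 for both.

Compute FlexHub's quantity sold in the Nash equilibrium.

60

FlexHub's profit: π = (p_{FlexHub} − 16)(96 − 3p_{FlexHub} + 2p_{IronWorks}).
∂π/∂p_{FlexHub} = 144 − 6p_{FlexHub} + 2p_{IronWorks} = 0 ⇒ p_{FlexHub} = 24 + (1/3)p_{IronWorks}.
The game is symmetric, so in equilibrium p_{IronWorks} = p_{FlexHub}: the reaction function gives (2/3)p_{FlexHub} = 24, hence p_{FlexHub} = 36.
q_{FlexHub} = 96 − 3·36 + 2·36 = 60.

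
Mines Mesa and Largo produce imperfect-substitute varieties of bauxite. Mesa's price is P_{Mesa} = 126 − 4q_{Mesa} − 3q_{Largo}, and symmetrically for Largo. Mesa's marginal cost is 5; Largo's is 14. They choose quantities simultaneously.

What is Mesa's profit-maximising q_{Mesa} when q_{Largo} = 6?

12.875

Mine Mesa's profit: π = q_{Mesa}(126 − 4q_{Mesa} − 3q_{Largo}) − 5q_{Mesa}.
∂π/∂q_{Mesa} = 121 − 8q_{Mesa} − 3q_{Largo} = 0 ⇒ q_{Mesa} = 15.125 − 0.375q_{Largo}.
At q_{Largo} = 6: q_{Mesa} = 15.125 − 0.375·6 = 12.875.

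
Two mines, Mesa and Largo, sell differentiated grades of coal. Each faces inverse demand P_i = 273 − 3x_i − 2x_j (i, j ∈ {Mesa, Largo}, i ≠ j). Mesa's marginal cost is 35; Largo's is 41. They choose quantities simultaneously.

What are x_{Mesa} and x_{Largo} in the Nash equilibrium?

Mine Mesa's profit: π = x_{Mesa}(273 − 3x_{Mesa} − 2x_{Largo}) − 35x_{Mesa}.
∂π/∂x_{Mesa} = 238 − 6x_{Mesa} − 2x_{Largo} = 0 ⇒ x_{Mesa} = 119/3 − (1/3)x_{Largo}.
Similarly x_{Largo} = 116/3 − (1/3)x_{Mesa}.
Solving the two reaction functions simultaneously: (1 − (−1/3)(−1/3))x_{Mesa} = 119/3 − (1/3)·(116/3), so (8/9)x_{Mesa} = 241/9 and x_{Mesa} = 30.125.
Then x_{Largo} = 116/3 − (1/3)·30.125 = 28.625.

30.125, 28.625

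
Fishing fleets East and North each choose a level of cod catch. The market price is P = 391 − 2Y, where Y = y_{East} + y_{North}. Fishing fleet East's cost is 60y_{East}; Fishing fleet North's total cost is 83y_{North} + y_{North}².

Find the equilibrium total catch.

97

Fishing fleet East's profit: π = y_{East}(391 − 2(y_{East} + y_{North})) − 60y_{East}.
∂π/∂y_{East} = 331 − 4y_{East} − 2y_{North} = 0, so y_{East} = 82.75 − 0.5y_{North}.
For North: ∂π/∂y_{North} = 308 − 6y_{North} − 2y_{East} = 0 ⇒ y_{North} = 154/3 − (1/3)y_{East}.
Substituting the second reaction function into the first: y_{East} = 82.75 − 0.5(154/3 − (1/3)y_{East}), which gives (5/6)y_{East} = 685/12 ⇒ y_{East} = 68.5.
Then y_{North} = 154/3 − (1/3)·68.5 = 28.5.
Total catch: 68.5 + 28.5 = 97.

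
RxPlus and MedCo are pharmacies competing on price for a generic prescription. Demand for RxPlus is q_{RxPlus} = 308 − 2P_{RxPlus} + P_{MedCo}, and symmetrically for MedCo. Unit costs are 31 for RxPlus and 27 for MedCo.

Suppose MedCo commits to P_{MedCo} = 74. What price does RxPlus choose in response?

RxPlus's profit: π = (P_{RxPlus} − 31)(308 − 2P_{RxPlus} + P_{MedCo}).
∂π/∂P_{RxPlus} = 370 − 4P_{RxPlus} + P_{MedCo} = 0 ⇒ P_{RxPlus} = 92.5 + 0.25P_{MedCo}.
At P_{MedCo} = 74: P_{RxPlus} = 92.5 + 0.25·74 = 111.

111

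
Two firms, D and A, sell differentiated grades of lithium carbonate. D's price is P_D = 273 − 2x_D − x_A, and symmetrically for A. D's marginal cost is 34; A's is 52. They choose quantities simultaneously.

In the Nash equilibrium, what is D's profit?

Firm D's profit: π = x_D(273 − 2x_D − x_A) − 34x_D.
∂π/∂x_D = 239 − 4x_D − x_A = 0 ⇒ x_D = 59.75 − 0.25x_A.
Similarly x_A = 55.25 − 0.25x_D.
Solving the two reaction functions simultaneously: (1 − (−0.25)(−0.25))x_D = 59.75 − 0.25·55.25, so 0.9375x_D = 45.9375 and x_D = 49.
Then x_A = 55.25 − 0.25·49 = 43.
P_D = 273 − 2·49 − 43 = 132.
Profit = (132 − 34)·49 = 4802.

4802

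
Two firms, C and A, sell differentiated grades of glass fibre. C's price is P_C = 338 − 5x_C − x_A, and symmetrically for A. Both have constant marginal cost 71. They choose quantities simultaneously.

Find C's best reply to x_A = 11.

25.6

Firm C's profit: π = x_C(338 − 5x_C − x_A) − 71x_C.
∂π/∂x_C = 267 − 10x_C − x_A = 0 ⇒ x_C = 26.7 − 0.1x_A.
At x_A = 11: x_C = 26.7 − 0.1·11 = 25.6.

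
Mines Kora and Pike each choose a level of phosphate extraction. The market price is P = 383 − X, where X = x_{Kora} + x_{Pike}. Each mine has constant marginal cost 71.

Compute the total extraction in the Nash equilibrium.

Mine Kora's profit: π = x_{Kora}(383 − (x_{Kora} + x_{Pike})) − 71x_{Kora}.
∂π/∂x_{Kora} = 312 − 2x_{Kora} − x_{Pike} = 0, so x_{Kora} = 156 − 0.5x_{Pike}.
The game is symmetric, so in equilibrium x_{Pike} = x_{Kora}: the reaction function gives 1.5x_{Kora} = 156, hence x_{Kora} = 104.
Total extraction: 104 + 104 = 208.

208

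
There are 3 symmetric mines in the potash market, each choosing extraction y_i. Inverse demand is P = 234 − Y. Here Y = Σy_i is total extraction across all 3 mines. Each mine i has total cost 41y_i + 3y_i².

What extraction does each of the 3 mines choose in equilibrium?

A representative mine's profit is π_i = y_i(234 − Y) − 41y_i − 3y_i², with Y = y_i + Σ_{j≠i} y_j.
First-order condition: 193 − 8y_i − Σ_{j≠i} y_j = 0.
With identical mines, set every y_j = y: then 193 − 8y − 2y = 0, i.e. y = 193/10 = 19.3.

19.3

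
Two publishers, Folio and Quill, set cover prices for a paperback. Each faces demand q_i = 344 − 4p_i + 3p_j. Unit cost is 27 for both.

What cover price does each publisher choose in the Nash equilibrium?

Folio's profit: π = (p_{Folio} − 27)(344 − 4p_{Folio} + 3p_{Quill}).
∂π/∂p_{Folio} = 452 − 8p_{Folio} + 3p_{Quill} = 0 ⇒ p_{Folio} = 56.5 + 0.375p_{Quill}.
Setting p_{Folio} = p_{Quill} in the reaction function: p_{Folio} = 56.5 + 0.375p_{Folio}, so p_{Folio} = 56.5 / 0.625 = 90.4.

90.4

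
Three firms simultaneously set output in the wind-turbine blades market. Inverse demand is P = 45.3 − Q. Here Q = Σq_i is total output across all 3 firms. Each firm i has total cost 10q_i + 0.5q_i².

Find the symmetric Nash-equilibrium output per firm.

7.06

A representative firm's profit is π_i = q_i(45.3 − Q) − 10q_i − 0.5q_i², with Q = q_i + Σ_{j≠i} q_j.
First-order condition: 35.3 − 3q_i − Σ_{j≠i} q_j = 0.
In a symmetric equilibrium every firm chooses the same q, so Σ_{j≠i} q_j = 2q. The condition becomes 35.3 − 5q = 0, giving q = 35.3/5 = 7.06.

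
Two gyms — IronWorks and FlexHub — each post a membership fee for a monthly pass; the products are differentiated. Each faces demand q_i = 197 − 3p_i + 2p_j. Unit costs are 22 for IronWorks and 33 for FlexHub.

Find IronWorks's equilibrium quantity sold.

137.4375

IronWorks's profit: π = (p_{IronWorks} − 22)(197 − 3p_{IronWorks} + 2p_{FlexHub}).
∂π/∂p_{IronWorks} = 263 − 6p_{IronWorks} + 2p_{FlexHub} = 0 ⇒ p_{IronWorks} = 263/6 + (1/3)p_{FlexHub}.
Similarly p_{FlexHub} = 148/3 + (1/3)p_{IronWorks}.
Substituting the second reaction function into the first: p_{IronWorks} = 263/6 + (1/3)(148/3 + (1/3)p_{IronWorks}), which gives (8/9)p_{IronWorks} = 1085/18 ⇒ p_{IronWorks} = 67.8125.
Then p_{FlexHub} = 148/3 + (1/3)·67.8125 = 71.9375.
q_{IronWorks} = 197 − 3·67.8125 + 2·71.9375 = 137.4375.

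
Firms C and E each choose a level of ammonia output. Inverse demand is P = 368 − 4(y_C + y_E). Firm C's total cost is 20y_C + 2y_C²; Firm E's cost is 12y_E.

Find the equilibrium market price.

156

Firm C's profit: π = y_C(368 − 4(y_C + y_E)) − 20y_C − 2y_C².
∂π/∂y_C = 348 − 12y_C − 4y_E = 0, so y_C = 29 − (1/3)y_E.
For E: ∂π/∂y_E = 356 − 8y_E − 4y_C = 0 ⇒ y_E = 44.5 − 0.5y_C.
Plugging y_E into C's best response: y_C = 29 − (1/3)(44.5 − 0.5y_C) ⇒ (5/6)y_C = 85/6, so y_C = 17.
Then y_E = 44.5 − 0.5·17 = 36.
Equilibrium price: P = 368 − 4·53 = 156.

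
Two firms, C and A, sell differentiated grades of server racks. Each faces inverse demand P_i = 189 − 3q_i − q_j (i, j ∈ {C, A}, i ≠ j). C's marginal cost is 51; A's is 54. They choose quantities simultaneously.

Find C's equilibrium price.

110.4

Firm C's profit: π = q_C(189 − 3q_C − q_A) − 51q_C.
∂π/∂q_C = 138 − 6q_C − q_A = 0 ⇒ q_C = 23 − (1/6)q_A.
Similarly q_A = 22.5 − (1/6)q_C.
Solving the two reaction functions simultaneously: (1 − (−1/6)(−1/6))q_C = 23 − (1/6)·22.5, so (35/36)q_C = 19.25 and q_C = 19.8.
Then q_A = 22.5 − (1/6)·19.8 = 19.2.
P_C = 189 − 3·19.8 − 19.2 = 110.4.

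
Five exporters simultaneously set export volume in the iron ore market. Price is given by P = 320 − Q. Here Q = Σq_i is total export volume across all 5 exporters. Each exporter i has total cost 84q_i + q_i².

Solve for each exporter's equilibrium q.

29.5

A representative exporter's profit is π_i = q_i(320 − Q) − 84q_i − q_i², with Q = q_i + Σ_{j≠i} q_j.
First-order condition: 236 − 4q_i − Σ_{j≠i} q_j = 0.
With identical exporters, set every q_j = q: then 236 − 4q − 4q = 0, i.e. q = 236/8 = 29.5.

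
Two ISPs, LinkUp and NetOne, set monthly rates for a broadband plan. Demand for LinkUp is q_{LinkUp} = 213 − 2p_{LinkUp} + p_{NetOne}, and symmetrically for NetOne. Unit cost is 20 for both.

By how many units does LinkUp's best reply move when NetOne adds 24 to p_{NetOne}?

LinkUp's profit: π = (p_{LinkUp} − 20)(213 − 2p_{LinkUp} + p_{NetOne}).
∂π/∂p_{LinkUp} = 253 − 4p_{LinkUp} + p_{NetOne} = 0 ⇒ p_{LinkUp} = 63.25 + 0.25p_{NetOne}.
The reaction-function slope is 0.25, so a 24-unit rise in p_{NetOne} moves p_{LinkUp} by 0.25 × 24 = 6. LinkUp's best response rises — the actions are strategic complements.

6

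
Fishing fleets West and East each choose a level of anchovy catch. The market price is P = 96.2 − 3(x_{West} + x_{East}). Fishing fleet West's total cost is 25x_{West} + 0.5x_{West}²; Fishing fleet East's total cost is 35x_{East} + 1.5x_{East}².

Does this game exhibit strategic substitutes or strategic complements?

Fishing fleet West's profit: π = x_{West}(96.2 − 3(x_{West} + x_{East})) − 25x_{West} − 0.5x_{West}².
∂π/∂x_{West} = 71.2 − 7x_{West} − 3x_{East} = 0, so x_{West} = 356/35 − (3/7)x_{East}.
The best-response slope dx_{West}/dx_{East} = −3/7 < 0: the reaction function is downward-sloping, so the choices are strategic substitutes.

strategic substitutes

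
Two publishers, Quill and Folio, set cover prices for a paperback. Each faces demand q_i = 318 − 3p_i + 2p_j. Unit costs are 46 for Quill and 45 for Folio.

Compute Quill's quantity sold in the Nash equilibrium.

203.4375

Quill's profit: π = (p_{Quill} − 46)(318 − 3p_{Quill} + 2p_{Folio}).
∂π/∂p_{Quill} = 456 − 6p_{Quill} + 2p_{Folio} = 0 ⇒ p_{Quill} = 76 + (1/3)p_{Folio}.
Similarly p_{Folio} = 75.5 + (1/3)p_{Quill}.
Substituting the second reaction function into the first: p_{Quill} = 76 + (1/3)(75.5 + (1/3)p_{Quill}), which gives (8/9)p_{Quill} = 607/6 ⇒ p_{Quill} = 113.8125.
Then p_{Folio} = 75.5 + (1/3)·113.8125 = 113.4375.
q_{Quill} = 318 − 3·113.8125 + 2·113.4375 = 203.4375.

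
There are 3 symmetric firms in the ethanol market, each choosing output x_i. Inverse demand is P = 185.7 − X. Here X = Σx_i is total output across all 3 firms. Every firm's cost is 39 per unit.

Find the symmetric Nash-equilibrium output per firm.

A representative firm's profit is π_i = x_i(185.7 − X) − 39x_i, with X = x_i + Σ_{j≠i} x_j.
First-order condition: 146.7 − 2x_i − Σ_{j≠i} x_j = 0.
Imposing symmetry (x_j = x for all j) turns Σ_{j≠i} x_j into 2x, so 146.7 = 4x and x = 36.675.

36.675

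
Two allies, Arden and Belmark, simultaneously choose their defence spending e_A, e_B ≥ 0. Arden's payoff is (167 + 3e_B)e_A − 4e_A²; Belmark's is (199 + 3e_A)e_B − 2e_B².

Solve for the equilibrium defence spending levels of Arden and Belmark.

Expanding Arden's payoff: 167e_A + 3e_Be_A − 4e_A².
∂π/∂e_A = 167 + 3e_B − 8e_A = 0, so e_A = 20.875 + 0.375e_B.
Likewise for Belmark: e_B = 49.75 + 0.75e_A.
Substituting the second reaction function into the first: e_A = 20.875 + 0.375(49.75 + 0.75e_A), which gives (23/32)e_A = 1265/32 ⇒ e_A = 55.
Then e_B = 49.75 + 0.75·55 = 91.

55, 91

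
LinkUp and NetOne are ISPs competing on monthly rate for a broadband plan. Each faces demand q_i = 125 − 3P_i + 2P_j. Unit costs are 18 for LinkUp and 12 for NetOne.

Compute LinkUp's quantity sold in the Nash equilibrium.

76.875

LinkUp's profit: π = (P_{LinkUp} − 18)(125 − 3P_{LinkUp} + 2P_{NetOne}).
∂π/∂P_{LinkUp} = 179 − 6P_{LinkUp} + 2P_{NetOne} = 0 ⇒ P_{LinkUp} = 179/6 + (1/3)P_{NetOne}.
Similarly P_{NetOne} = 161/6 + (1/3)P_{LinkUp}.
Substituting the second reaction function into the first: P_{LinkUp} = 179/6 + (1/3)(161/6 + (1/3)P_{LinkUp}), which gives (8/9)P_{LinkUp} = 349/9 ⇒ P_{LinkUp} = 43.625.
Then P_{NetOne} = 161/6 + (1/3)·43.625 = 41.375.
q_{LinkUp} = 125 − 3·43.625 + 2·41.375 = 76.875.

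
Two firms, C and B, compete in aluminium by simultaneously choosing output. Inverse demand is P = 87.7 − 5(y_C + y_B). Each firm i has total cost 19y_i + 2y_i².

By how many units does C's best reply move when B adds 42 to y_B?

Firm C's profit: π = y_C(87.7 − 5(y_C + y_B)) − 19y_C − 2y_C².
∂π/∂y_C = 68.7 − 14y_C − 5y_B = 0, so y_C = 687/140 − (5/14)y_B.
The reaction-function slope is −5/14, so a 42-unit rise in y_B moves y_C by −5/14 × 42 = −15. C's best response falls — the actions are strategic substitutes.

-15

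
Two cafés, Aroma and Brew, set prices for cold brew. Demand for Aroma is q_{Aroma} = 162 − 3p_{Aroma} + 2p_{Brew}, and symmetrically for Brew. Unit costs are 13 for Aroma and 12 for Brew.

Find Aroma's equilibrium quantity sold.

Aroma's profit: π = (p_{Aroma} − 13)(162 − 3p_{Aroma} + 2p_{Brew}).
∂π/∂p_{Aroma} = 201 − 6p_{Aroma} + 2p_{Brew} = 0 ⇒ p_{Aroma} = 33.5 + (1/3)p_{Brew}.
Similarly p_{Brew} = 33 + (1/3)p_{Aroma}.
Solving the two reaction functions simultaneously: (1 − (1/3)(1/3))p_{Aroma} = 33.5 + (1/3)·33, so (8/9)p_{Aroma} = 44.5 and p_{Aroma} = 50.0625.
Then p_{Brew} = 33 + (1/3)·50.0625 = 49.6875.
q_{Aroma} = 162 − 3·50.0625 + 2·49.6875 = 111.1875.

111.1875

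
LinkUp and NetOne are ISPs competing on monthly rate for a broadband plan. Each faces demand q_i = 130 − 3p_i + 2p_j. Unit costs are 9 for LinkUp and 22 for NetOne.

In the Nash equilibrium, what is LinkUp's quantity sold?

98.0625

LinkUp's profit: π = (p_{LinkUp} − 9)(130 − 3p_{LinkUp} + 2p_{NetOne}).
∂π/∂p_{LinkUp} = 157 − 6p_{LinkUp} + 2p_{NetOne} = 0 ⇒ p_{LinkUp} = 157/6 + (1/3)p_{NetOne}.
Similarly p_{NetOne} = 98/3 + (1/3)p_{LinkUp}.
Solving the two reaction functions simultaneously: (1 − (1/3)(1/3))p_{LinkUp} = 157/6 + (1/3)·(98/3), so (8/9)p_{LinkUp} = 667/18 and p_{LinkUp} = 41.6875.
Then p_{NetOne} = 98/3 + (1/3)·41.6875 = 46.5625.
q_{LinkUp} = 130 − 3·41.6875 + 2·46.5625 = 98.0625.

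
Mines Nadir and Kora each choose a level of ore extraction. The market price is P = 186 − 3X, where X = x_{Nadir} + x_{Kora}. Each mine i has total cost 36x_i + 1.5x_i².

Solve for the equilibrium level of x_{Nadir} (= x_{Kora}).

12.5

Mine Nadir's profit: π = x_{Nadir}(186 − 3(x_{Nadir} + x_{Kora})) − 36x_{Nadir} − 1.5x_{Nadir}².
∂π/∂x_{Nadir} = 150 − 9x_{Nadir} − 3x_{Kora} = 0, so x_{Nadir} = 50/3 − (1/3)x_{Kora}.
The game is symmetric, so in equilibrium x_{Kora} = x_{Nadir}: the reaction function gives (4/3)x_{Nadir} = 50/3, hence x_{Nadir} = 12.5.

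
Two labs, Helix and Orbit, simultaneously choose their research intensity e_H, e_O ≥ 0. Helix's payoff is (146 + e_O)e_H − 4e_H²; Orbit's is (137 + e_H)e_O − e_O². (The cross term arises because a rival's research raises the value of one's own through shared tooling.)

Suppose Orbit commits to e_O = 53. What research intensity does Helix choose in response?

Expanding Helix's payoff: 146e_H + e_Oe_H − 4e_H².
∂π/∂e_H = 146 + e_O − 8e_H = 0, so e_H = 18.25 + 0.125e_O.
At e_O = 53: e_H = 18.25 + 0.125·53 = 24.875.

24.875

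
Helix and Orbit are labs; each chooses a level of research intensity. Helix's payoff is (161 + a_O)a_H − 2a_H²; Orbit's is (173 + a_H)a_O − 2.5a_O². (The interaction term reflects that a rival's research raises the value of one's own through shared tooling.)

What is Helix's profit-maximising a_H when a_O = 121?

Expanding Helix's payoff: 161a_H + a_Oa_H − 2a_H².
∂π/∂a_H = 161 + a_O − 4a_H = 0, so a_H = 40.25 + 0.25a_O.
At a_O = 121: a_H = 40.25 + 0.25·121 = 70.5.

70.5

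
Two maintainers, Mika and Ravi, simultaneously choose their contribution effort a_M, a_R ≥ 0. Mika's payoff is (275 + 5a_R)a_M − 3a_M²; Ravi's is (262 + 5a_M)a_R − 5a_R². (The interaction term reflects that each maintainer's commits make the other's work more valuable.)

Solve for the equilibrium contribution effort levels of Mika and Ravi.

Expanding Mika's payoff: 275a_M + 5a_Ra_M − 3a_M².
∂π/∂a_M = 275 + 5a_R − 6a_M = 0, so a_M = 275/6 + (5/6)a_R.
Likewise for Ravi: a_R = 26.2 + 0.5a_M.
Solving the two reaction functions simultaneously: (1 − (5/6)(0.5))a_M = 275/6 + (5/6)·26.2, so (7/12)a_M = 203/3 and a_M = 116.
Then a_R = 26.2 + 0.5·116 = 84.2.

116, 84.2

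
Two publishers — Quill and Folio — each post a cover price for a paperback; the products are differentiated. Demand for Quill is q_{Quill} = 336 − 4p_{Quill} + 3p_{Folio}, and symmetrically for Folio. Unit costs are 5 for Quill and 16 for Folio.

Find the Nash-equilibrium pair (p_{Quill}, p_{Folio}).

73.6, 77.6

Quill's profit: π = (p_{Quill} − 5)(336 − 4p_{Quill} + 3p_{Folio}).
∂π/∂p_{Quill} = 356 − 8p_{Quill} + 3p_{Folio} = 0 ⇒ p_{Quill} = 44.5 + 0.375p_{Folio}.
Similarly p_{Folio} = 50 + 0.375p_{Quill}.
Substituting the second reaction function into the first: p_{Quill} = 44.5 + 0.375(50 + 0.375p_{Quill}), which gives (55/64)p_{Quill} = 63.25 ⇒ p_{Quill} = 73.6.
Then p_{Folio} = 50 + 0.375·73.6 = 77.6.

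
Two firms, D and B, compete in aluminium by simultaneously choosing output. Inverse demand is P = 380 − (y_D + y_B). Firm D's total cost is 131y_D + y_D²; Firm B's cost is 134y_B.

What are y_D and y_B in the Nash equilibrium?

36, 105

Firm D's profit: π = y_D(380 − (y_D + y_B)) − 131y_D − y_D².
∂π/∂y_D = 249 − 4y_D − y_B = 0, so y_D = 62.25 − 0.25y_B.
For B: ∂π/∂y_B = 246 − 2y_B − y_D = 0 ⇒ y_B = 123 − 0.5y_D.
Substituting the second reaction function into the first: y_D = 62.25 − 0.25(123 − 0.5y_D), which gives 0.875y_D = 31.5 ⇒ y_D = 36.
Then y_B = 123 − 0.5·36 = 105.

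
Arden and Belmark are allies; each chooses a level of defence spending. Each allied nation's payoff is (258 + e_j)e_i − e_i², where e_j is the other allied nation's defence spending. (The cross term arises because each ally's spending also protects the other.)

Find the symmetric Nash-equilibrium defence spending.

Arden's payoff is (258 + e_B)e_A − e_A².
∂π/∂e_A = 258 + e_B − 2e_A = 0, so e_A = 129 + 0.5e_B.
The game is symmetric, so in equilibrium e_B = e_A: the reaction function gives 0.5e_A = 129, hence e_A = 258.

258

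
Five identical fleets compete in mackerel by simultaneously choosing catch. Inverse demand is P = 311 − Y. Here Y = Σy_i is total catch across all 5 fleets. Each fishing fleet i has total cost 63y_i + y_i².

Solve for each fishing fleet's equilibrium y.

31

A representative fishing fleet's profit is π_i = y_i(311 − Y) − 63y_i − y_i², with Y = y_i + Σ_{j≠i} y_j.
First-order condition: 248 − 4y_i − Σ_{j≠i} y_j = 0.
Imposing symmetry (y_j = y for all j) turns Σ_{j≠i} y_j into 4y, so 248 = 8y and y = 31.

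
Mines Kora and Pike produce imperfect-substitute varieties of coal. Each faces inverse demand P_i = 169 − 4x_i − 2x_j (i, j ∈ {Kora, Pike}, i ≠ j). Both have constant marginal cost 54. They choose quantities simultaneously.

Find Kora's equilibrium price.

Mine Kora's profit: π = x_{Kora}(169 − 4x_{Kora} − 2x_{Pike}) − 54x_{Kora}.
∂π/∂x_{Kora} = 115 − 8x_{Kora} − 2x_{Pike} = 0 ⇒ x_{Kora} = 14.375 − 0.25x_{Pike}.
The game is symmetric, so in equilibrium x_{Pike} = x_{Kora}: the reaction function gives 1.25x_{Kora} = 14.375, hence x_{Kora} = 11.5.
P_{Kora} = 169 − 4·11.5 − 2·11.5 = 100.

100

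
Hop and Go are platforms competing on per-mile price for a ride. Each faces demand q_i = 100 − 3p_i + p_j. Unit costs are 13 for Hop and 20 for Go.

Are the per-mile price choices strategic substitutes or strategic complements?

Hop's profit: π = (p_{Hop} − 13)(100 − 3p_{Hop} + p_{Go}).
∂π/∂p_{Hop} = 139 − 6p_{Hop} + p_{Go} = 0 ⇒ p_{Hop} = 139/6 + (1/6)p_{Go}.
The best-response slope dp_{Hop}/dp_{Go} = 1/6 > 0: the reaction function is upward-sloping, so the choices are strategic complements.

strategic complements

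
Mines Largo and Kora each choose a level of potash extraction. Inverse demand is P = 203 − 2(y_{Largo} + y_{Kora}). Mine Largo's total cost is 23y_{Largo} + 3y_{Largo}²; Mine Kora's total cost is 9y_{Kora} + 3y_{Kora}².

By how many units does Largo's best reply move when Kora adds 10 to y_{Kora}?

Mine Largo's profit: π = y_{Largo}(203 − 2(y_{Largo} + y_{Kora})) − 23y_{Largo} − 3y_{Largo}².
∂π/∂y_{Largo} = 180 − 10y_{Largo} − 2y_{Kora} = 0, so y_{Largo} = 18 − 0.2y_{Kora}.
The reaction-function slope is −0.2, so a 10-unit rise in y_{Kora} moves y_{Largo} by −0.2 × 10 = −2. Largo's best response falls — the actions are strategic substitutes.

-2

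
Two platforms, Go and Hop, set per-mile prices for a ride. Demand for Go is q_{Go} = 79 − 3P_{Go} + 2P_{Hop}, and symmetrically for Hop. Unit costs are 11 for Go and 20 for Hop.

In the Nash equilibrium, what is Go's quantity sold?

56.0625

Go's profit: π = (P_{Go} − 11)(79 − 3P_{Go} + 2P_{Hop}).
∂π/∂P_{Go} = 112 − 6P_{Go} + 2P_{Hop} = 0 ⇒ P_{Go} = 56/3 + (1/3)P_{Hop}.
Similarly P_{Hop} = 139/6 + (1/3)P_{Go}.
Substituting the second reaction function into the first: P_{Go} = 56/3 + (1/3)(139/6 + (1/3)P_{Go}), which gives (8/9)P_{Go} = 475/18 ⇒ P_{Go} = 29.6875.
Then P_{Hop} = 139/6 + (1/3)·29.6875 = 33.0625.
q_{Go} = 79 − 3·29.6875 + 2·33.0625 = 56.0625.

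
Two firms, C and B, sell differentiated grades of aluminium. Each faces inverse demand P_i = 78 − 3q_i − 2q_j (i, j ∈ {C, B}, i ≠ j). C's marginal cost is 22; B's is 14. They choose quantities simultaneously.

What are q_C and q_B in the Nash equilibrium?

6.5, 8.5

Firm C's profit: π = q_C(78 − 3q_C − 2q_B) − 22q_C.
∂π/∂q_C = 56 − 6q_C − 2q_B = 0 ⇒ q_C = 28/3 − (1/3)q_B.
Similarly q_B = 32/3 − (1/3)q_C.
Plugging q_B into C's best response: q_C = 28/3 − (1/3)(32/3 − (1/3)q_C) ⇒ (8/9)q_C = 52/9, so q_C = 6.5.
Then q_B = 32/3 − (1/3)·6.5 = 8.5.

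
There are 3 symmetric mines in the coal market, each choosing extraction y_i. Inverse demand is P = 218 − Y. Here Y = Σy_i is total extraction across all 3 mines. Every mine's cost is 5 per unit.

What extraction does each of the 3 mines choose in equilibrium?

A representative mine's profit is π_i = y_i(218 − Y) − 5y_i, with Y = y_i + Σ_{j≠i} y_j.
First-order condition: 213 − 2y_i − Σ_{j≠i} y_j = 0.
In a symmetric equilibrium every mine chooses the same y, so Σ_{j≠i} y_j = 2y. The condition becomes 213 − 4y = 0, giving y = 213/4 = 53.25.

53.25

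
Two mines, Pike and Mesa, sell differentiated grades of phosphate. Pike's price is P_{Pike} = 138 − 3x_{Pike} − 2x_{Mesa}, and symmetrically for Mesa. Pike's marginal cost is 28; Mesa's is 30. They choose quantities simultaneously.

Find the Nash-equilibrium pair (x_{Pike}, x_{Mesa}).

13.875, 13.375

Mine Pike's profit: π = x_{Pike}(138 − 3x_{Pike} − 2x_{Mesa}) − 28x_{Pike}.
∂π/∂x_{Pike} = 110 − 6x_{Pike} − 2x_{Mesa} = 0 ⇒ x_{Pike} = 55/3 − (1/3)x_{Mesa}.
Similarly x_{Mesa} = 18 − (1/3)x_{Pike}.
Solving the two reaction functions simultaneously: (1 − (−1/3)(−1/3))x_{Pike} = 55/3 − (1/3)·18, so (8/9)x_{Pike} = 37/3 and x_{Pike} = 13.875.
Then x_{Mesa} = 18 − (1/3)·13.875 = 13.375.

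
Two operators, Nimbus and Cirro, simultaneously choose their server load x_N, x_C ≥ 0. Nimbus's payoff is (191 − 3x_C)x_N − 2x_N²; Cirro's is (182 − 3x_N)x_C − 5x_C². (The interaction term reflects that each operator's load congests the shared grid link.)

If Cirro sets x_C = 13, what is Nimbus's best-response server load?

Expanding Nimbus's payoff: 191x_N − 3x_Cx_N − 2x_N².
∂π/∂x_N = 191 − 3x_C − 4x_N = 0, so x_N = 47.75 − 0.75x_C.
At x_C = 13: x_N = 47.75 − 0.75·13 = 38.

38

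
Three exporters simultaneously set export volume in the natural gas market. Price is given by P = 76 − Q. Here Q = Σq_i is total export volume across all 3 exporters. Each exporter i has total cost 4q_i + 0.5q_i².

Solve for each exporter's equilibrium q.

A representative exporter's profit is π_i = q_i(76 − Q) − 4q_i − 0.5q_i², with Q = q_i + Σ_{j≠i} q_j.
First-order condition: 72 − 3q_i − Σ_{j≠i} q_j = 0.
In a symmetric equilibrium every exporter chooses the same q, so Σ_{j≠i} q_j = 2q. The condition becomes 72 − 5q = 0, giving q = 72/5 = 14.4.

14.4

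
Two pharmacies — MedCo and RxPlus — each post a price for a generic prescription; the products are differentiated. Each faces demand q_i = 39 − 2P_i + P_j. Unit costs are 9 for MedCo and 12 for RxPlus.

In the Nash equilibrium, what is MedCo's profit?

MedCo's profit: π = (P_{MedCo} − 9)(39 − 2P_{MedCo} + P_{RxPlus}).
∂π/∂P_{MedCo} = 57 − 4P_{MedCo} + P_{RxPlus} = 0 ⇒ P_{MedCo} = 14.25 + 0.25P_{RxPlus}.
Similarly P_{RxPlus} = 15.75 + 0.25P_{MedCo}.
Plugging P_{RxPlus} into MedCo's best response: P_{MedCo} = 14.25 + 0.25(15.75 + 0.25P_{MedCo}) ⇒ 0.9375P_{MedCo} = 18.1875, so P_{MedCo} = 19.4.
Then P_{RxPlus} = 15.75 + 0.25·19.4 = 20.6.
q_{MedCo} = 39 − 2·19.4 + 20.6 = 20.8.
Profit = (19.4 − 9)·20.8 = 216.32.

216.32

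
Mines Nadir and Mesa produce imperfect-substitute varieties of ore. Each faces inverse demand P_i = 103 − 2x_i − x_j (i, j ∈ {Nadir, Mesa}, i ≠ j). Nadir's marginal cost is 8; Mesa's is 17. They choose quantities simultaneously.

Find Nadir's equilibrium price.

47.2

Mine Nadir's profit: π = x_{Nadir}(103 − 2x_{Nadir} − x_{Mesa}) − 8x_{Nadir}.
∂π/∂x_{Nadir} = 95 − 4x_{Nadir} − x_{Mesa} = 0 ⇒ x_{Nadir} = 23.75 − 0.25x_{Mesa}.
Similarly x_{Mesa} = 21.5 − 0.25x_{Nadir}.
Solving the two reaction functions simultaneously: (1 − (−0.25)(−0.25))x_{Nadir} = 23.75 − 0.25·21.5, so 0.9375x_{Nadir} = 18.375 and x_{Nadir} = 19.6.
Then x_{Mesa} = 21.5 − 0.25·19.6 = 16.6.
P_{Nadir} = 103 − 2·19.6 − 16.6 = 47.2.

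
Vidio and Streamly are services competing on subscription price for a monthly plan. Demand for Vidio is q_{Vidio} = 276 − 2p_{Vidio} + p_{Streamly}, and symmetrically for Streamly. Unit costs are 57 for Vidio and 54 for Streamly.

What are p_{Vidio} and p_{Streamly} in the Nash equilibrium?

Vidio's profit: π = (p_{Vidio} − 57)(276 − 2p_{Vidio} + p_{Streamly}).
∂π/∂p_{Vidio} = 390 − 4p_{Vidio} + p_{Streamly} = 0 ⇒ p_{Vidio} = 97.5 + 0.25p_{Streamly}.
Similarly p_{Streamly} = 96 + 0.25p_{Vidio}.
Plugging p_{Streamly} into Vidio's best response: p_{Vidio} = 97.5 + 0.25(96 + 0.25p_{Vidio}) ⇒ 0.9375p_{Vidio} = 121.5, so p_{Vidio} = 129.6.
Then p_{Streamly} = 96 + 0.25·129.6 = 128.4.

129.6, 128.4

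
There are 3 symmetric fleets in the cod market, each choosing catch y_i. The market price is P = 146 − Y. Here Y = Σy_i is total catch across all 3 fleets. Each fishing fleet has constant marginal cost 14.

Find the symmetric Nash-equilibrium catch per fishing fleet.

A representative fishing fleet's profit is π_i = y_i(146 − Y) − 14y_i, with Y = y_i + Σ_{j≠i} y_j.
First-order condition: 132 − 2y_i − Σ_{j≠i} y_j = 0.
Imposing symmetry (y_j = y for all j) turns Σ_{j≠i} y_j into 2y, so 132 = 4y and y = 33.

33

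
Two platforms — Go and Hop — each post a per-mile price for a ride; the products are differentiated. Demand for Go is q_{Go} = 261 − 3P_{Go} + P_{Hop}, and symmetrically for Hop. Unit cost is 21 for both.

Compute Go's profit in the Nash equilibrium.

Go's profit: π = (P_{Go} − 21)(261 − 3P_{Go} + P_{Hop}).
∂π/∂P_{Go} = 324 − 6P_{Go} + P_{Hop} = 0 ⇒ P_{Go} = 54 + (1/6)P_{Hop}.
The game is symmetric, so in equilibrium P_{Hop} = P_{Go}: the reaction function gives (5/6)P_{Go} = 54, hence P_{Go} = 64.8.
q_{Go} = 261 − 3·64.8 + 64.8 = 131.4.
Profit = (64.8 − 21)·131.4 = 5755.32.

5755.32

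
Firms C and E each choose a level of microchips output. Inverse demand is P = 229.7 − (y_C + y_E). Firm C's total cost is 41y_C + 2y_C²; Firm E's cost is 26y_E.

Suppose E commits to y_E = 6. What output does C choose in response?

30.45

Firm C's profit: π = y_C(229.7 − (y_C + y_E)) − 41y_C − 2y_C².
∂π/∂y_C = 188.7 − 6y_C − y_E = 0, so y_C = 31.45 − (1/6)y_E.
At y_E = 6: y_C = 31.45 − (1/6)·6 = 30.45.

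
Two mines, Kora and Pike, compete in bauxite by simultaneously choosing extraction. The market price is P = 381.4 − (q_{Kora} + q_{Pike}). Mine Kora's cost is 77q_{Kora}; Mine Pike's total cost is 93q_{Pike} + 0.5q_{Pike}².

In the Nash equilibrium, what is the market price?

201.96

Mine Kora's profit: π = q_{Kora}(381.4 − (q_{Kora} + q_{Pike})) − 77q_{Kora}.
∂π/∂q_{Kora} = 304.4 − 2q_{Kora} − q_{Pike} = 0, so q_{Kora} = 152.2 − 0.5q_{Pike}.
For Pike: ∂π/∂q_{Pike} = 288.4 − 3q_{Pike} − q_{Kora} = 0 ⇒ q_{Pike} = 1442/15 − (1/3)q_{Kora}.
Substituting the second reaction function into the first: q_{Kora} = 152.2 − 0.5(1442/15 − (1/3)q_{Kora}), which gives (5/6)q_{Kora} = 1562/15 ⇒ q_{Kora} = 124.96.
Then q_{Pike} = 1442/15 − (1/3)·124.96 = 54.48.
Equilibrium price: P = 381.4 − 179.44 = 201.96.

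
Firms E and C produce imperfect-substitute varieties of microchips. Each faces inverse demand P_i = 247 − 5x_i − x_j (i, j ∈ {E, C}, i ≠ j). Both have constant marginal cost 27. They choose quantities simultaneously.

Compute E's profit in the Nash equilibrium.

2000

Firm E's profit: π = x_E(247 − 5x_E − x_C) − 27x_E.
∂π/∂x_E = 220 − 10x_E − x_C = 0 ⇒ x_E = 22 − 0.1x_C.
Setting x_E = x_C in the reaction function: x_E = 22 − 0.1x_E, so x_E = 22 / 1.1 = 20.
P_E = 247 − 5·20 − 20 = 127.
Profit = (127 − 27)·20 = 2000.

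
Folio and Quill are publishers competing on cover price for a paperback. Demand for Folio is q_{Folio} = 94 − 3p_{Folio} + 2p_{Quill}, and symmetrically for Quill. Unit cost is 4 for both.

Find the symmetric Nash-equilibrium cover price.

26.5

Folio's profit: π = (p_{Folio} − 4)(94 − 3p_{Folio} + 2p_{Quill}).
∂π/∂p_{Folio} = 106 − 6p_{Folio} + 2p_{Quill} = 0 ⇒ p_{Folio} = 53/3 + (1/3)p_{Quill}.
The game is symmetric, so in equilibrium p_{Quill} = p_{Folio}: the reaction function gives (2/3)p_{Folio} = 53/3, hence p_{Folio} = 26.5.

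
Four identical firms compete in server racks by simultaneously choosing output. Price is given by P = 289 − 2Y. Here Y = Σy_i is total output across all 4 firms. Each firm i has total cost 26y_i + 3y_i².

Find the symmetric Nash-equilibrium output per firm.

A representative firm's profit is π_i = y_i(289 − 2Y) − 26y_i − 3y_i², with Y = y_i + Σ_{j≠i} y_j.
First-order condition: 263 − 10y_i − 2Σ_{j≠i} y_j = 0.
Imposing symmetry (y_j = y for all j) turns Σ_{j≠i} y_j into 3y, so 263 = 16y and y = 16.4375.

16.4375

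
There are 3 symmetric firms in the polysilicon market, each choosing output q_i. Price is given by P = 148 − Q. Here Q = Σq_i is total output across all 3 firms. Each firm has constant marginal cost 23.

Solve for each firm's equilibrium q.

31.25

A representative firm's profit is π_i = q_i(148 − Q) − 23q_i, with Q = q_i + Σ_{j≠i} q_j.
First-order condition: 125 − 2q_i − Σ_{j≠i} q_j = 0.
With identical firms, set every q_j = q: then 125 − 2q − 2q = 0, i.e. q = 125/4 = 31.25.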